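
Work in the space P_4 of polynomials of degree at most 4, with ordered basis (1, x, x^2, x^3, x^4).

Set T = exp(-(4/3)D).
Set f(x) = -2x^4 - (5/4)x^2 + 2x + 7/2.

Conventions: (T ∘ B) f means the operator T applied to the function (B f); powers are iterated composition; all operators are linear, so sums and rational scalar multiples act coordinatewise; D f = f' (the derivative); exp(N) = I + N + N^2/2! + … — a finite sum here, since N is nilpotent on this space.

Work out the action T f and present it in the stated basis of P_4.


order-1 term: (32/3)x^3 + (10/3)x - 8/3
order-2 term: -(64/3)x^2 - 20/9
order-3 term: (512/27)x
order-4 term: -512/81
the series for exp(-(4/3)D) f terminates at order 4
exp(-(4/3)D) f = -2x^4 + (32/3)x^3 - (271/12)x^2 + (656/27)x - 1249/162

the result is g(x) = -2x^4 + (32/3)x^3 - (271/12)x^2 + (656/27)x - 1249/162


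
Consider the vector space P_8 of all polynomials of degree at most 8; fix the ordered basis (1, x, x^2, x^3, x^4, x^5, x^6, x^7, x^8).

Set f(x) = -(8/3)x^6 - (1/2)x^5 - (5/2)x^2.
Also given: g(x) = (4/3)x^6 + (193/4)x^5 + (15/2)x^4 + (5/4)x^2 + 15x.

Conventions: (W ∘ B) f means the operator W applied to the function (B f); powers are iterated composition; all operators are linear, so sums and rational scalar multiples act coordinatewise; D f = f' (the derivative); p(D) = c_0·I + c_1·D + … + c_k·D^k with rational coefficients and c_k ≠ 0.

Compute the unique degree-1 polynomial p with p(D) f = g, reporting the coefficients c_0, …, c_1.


p(D) = -(1/2)·I − 3·D, i.e. c_0 = -1/2, c_1 = -3

D^0 f = -(8/3)x^6 - (1/2)x^5 - (5/2)x^2
D^1 f = -16x^5 - (5/2)x^4 - 5x
matching coefficients of g against c_0 f + c_1 Df + … from the top degree down determines the c_i
solution: c_0 = -1/2, c_1 = -3


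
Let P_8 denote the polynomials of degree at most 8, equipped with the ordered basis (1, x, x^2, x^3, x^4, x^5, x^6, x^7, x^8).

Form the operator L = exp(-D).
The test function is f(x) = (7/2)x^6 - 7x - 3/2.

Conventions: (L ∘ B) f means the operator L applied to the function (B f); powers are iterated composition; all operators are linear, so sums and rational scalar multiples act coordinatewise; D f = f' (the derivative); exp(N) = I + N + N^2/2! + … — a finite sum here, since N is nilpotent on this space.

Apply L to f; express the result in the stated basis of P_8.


order-1 term: -21x^5 + 7
order-2 term: (105/2)x^4
order-3 term: -70x^3
order-4 term: (105/2)x^2
order-5 term: -21x
order-6 term: 7/2
the series for exp(-D) f terminates at order 6
exp(-D) f = (7/2)x^6 - 21x^5 + (105/2)x^4 - 70x^3 + (105/2)x^2 - 28x + 9

g(x) = (7/2)x^6 - 21x^5 + (105/2)x^4 - 70x^3 + (105/2)x^2 - 28x + 9


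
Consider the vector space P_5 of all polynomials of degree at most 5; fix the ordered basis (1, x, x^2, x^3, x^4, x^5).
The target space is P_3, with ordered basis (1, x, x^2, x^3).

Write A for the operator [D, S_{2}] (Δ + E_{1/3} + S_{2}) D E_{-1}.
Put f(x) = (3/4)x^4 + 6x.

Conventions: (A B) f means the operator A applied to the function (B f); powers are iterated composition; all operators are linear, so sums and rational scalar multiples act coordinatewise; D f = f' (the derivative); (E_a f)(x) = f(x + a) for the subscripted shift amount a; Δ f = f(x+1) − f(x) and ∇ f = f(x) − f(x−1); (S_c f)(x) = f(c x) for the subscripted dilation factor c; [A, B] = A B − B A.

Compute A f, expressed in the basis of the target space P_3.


the result is g(x) = 324x^2 - 132x + 13

E_{-1} f = (3/4)x^4 - 3x^3 + (9/2)x^2 + 3x - 21/4
D E_{-1} f = 3x^3 - 9x^2 + 9x + 3
Δ (D E_{-1}) f = 9x^2 - 9x + 3
E_{1/3} (D E_{-1}) f = 3x^3 - 6x^2 + 4x + 46/9
S_{2} (D E_{-1}) f = 24x^3 - 36x^2 + 18x + 3
(Δ + E_{1/3} + S_{2}) (D E_{-1}) f = 27x^3 - 33x^2 + 13x + 100/9
S_{2} (Δ + E_{1/3} + S_{2}) (D E_{-1}) f = 216x^3 - 132x^2 + 26x + 100/9
D S_{2} (Δ + E_{1/3} + S_{2}) (D E_{-1}) f = 648x^2 - 264x + 26
D (Δ + E_{1/3} + S_{2}) (D E_{-1}) f = 81x^2 - 66x + 13
S_{2} D (Δ + E_{1/3} + S_{2}) (D E_{-1}) f = 324x^2 - 132x + 13
[D, S_{2}] (Δ + E_{1/3} + S_{2}) (D E_{-1}) f = 324x^2 - 132x + 13


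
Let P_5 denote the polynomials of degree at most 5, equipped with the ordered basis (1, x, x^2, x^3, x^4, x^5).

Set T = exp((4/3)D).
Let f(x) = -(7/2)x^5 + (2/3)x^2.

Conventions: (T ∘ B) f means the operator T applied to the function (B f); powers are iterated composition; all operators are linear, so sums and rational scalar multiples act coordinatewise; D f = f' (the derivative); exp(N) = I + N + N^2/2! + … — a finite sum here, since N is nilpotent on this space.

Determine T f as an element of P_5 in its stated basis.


order-1 term: -(70/3)x^4 + (16/9)x
order-2 term: -(560/9)x^3 + 32/27
order-3 term: -(2240/27)x^2
order-4 term: -(4480/81)x
order-5 term: -3584/243
the series for exp((4/3)D) f terminates at order 5
exp((4/3)D) f = -(7/2)x^5 - (70/3)x^4 - (560/9)x^3 - (2222/27)x^2 - (4336/81)x - 3296/243

the result is g(x) = -(7/2)x^5 - (70/3)x^4 - (560/9)x^3 - (2222/27)x^2 - (4336/81)x - 3296/243


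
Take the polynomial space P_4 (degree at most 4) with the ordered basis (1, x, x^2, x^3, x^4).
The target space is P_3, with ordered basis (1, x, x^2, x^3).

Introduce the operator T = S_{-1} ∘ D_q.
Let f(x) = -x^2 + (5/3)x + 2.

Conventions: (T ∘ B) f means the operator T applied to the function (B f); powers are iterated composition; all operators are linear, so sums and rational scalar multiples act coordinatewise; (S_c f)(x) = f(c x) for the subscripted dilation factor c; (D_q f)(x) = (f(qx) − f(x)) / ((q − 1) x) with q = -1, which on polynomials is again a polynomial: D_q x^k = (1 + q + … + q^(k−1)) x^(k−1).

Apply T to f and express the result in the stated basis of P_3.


the image equals g(x) = 5/3

D_q f = 5/3
S_{-1} D_q f = 5/3


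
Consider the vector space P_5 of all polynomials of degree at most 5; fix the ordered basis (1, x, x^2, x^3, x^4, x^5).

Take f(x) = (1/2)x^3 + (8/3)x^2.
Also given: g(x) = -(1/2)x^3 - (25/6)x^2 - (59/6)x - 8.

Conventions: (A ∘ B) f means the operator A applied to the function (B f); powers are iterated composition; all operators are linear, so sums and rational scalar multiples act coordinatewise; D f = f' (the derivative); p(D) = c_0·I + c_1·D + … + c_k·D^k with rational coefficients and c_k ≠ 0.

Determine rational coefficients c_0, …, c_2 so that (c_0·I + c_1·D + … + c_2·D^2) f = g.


D^0 f = (1/2)x^3 + (8/3)x^2
D^1 f = (3/2)x^2 + (16/3)x
D^2 f = 3x + 16/3
matching coefficients of g against c_0 f + c_1 Df + … from the top degree down determines the c_i
solution: c_0 = -1, c_1 = -1, c_2 = -3/2

p(D) = -I − D − (3/2)·D^2, i.e. c_0 = -1, c_1 = -1, c_2 = -3/2


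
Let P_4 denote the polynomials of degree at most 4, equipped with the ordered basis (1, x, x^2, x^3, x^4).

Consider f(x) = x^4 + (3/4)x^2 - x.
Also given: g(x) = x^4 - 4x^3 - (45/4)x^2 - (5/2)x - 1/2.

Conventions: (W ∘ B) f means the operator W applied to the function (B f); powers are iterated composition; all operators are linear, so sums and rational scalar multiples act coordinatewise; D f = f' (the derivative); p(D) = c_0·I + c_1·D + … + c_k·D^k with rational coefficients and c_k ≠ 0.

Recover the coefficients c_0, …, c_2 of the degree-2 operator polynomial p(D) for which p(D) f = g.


D^0 f = x^4 + (3/4)x^2 - x
D^1 f = 4x^3 + (3/2)x - 1
D^2 f = 12x^2 + 3/2
matching coefficients of g against c_0 f + c_1 Df + … from the top degree down determines the c_i
solution: c_0 = 1, c_1 = -1, c_2 = -1

p(D) = I − D − D^2, i.e. c_0 = 1, c_1 = -1, c_2 = -1


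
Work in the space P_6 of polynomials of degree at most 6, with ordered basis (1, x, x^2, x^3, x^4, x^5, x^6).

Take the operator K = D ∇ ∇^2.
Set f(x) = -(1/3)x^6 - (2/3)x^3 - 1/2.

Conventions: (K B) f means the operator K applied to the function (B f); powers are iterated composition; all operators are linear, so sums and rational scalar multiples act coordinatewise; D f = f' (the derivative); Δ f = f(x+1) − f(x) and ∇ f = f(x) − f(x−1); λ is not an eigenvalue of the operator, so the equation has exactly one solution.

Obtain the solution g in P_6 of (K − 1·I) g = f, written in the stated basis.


g(x) = (1/3)x^6 + (2/3)x^3 + 120x^2 - 360x + 601/2

write g with unknown coordinates in the stated basis and equate coefficients in (K − 1·I) g = f
solving from the highest basis element down gives g = (1/3)x^6 + (2/3)x^3 + 120x^2 - 360x + 601/2
check: K g = 120x^2 - 360x + 300
so K g − 1·g = -(1/3)x^6 - (2/3)x^3 - 1/2 = f ✓


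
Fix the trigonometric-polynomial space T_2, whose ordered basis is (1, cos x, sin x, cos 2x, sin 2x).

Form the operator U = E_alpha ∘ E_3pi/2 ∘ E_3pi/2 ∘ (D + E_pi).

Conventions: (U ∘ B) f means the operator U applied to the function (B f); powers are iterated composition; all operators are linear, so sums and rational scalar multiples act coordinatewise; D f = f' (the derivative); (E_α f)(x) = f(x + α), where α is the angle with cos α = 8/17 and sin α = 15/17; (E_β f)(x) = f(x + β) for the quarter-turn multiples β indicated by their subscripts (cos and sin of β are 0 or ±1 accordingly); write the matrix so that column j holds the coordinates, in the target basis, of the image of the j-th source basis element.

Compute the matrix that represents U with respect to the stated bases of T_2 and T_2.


image of 1: 1
image of cos x: (23/17)cos x - (7/17)sin x
image of sin x: (7/17)cos x + (23/17)sin x
image of cos 2x: -(641/289)cos 2x + (82/289)sin 2x
image of sin 2x: -(82/289)cos 2x - (641/289)sin 2x
each image's coordinates form column j of the matrix

the matrix is [[1, 0, 0, 0, 0]; [0, 23/17, 7/17, 0, 0]; [0, -7/17, 23/17, 0, 0]; [0, 0, 0, -641/289, -82/289]; [0, 0, 0, 82/289, -641/289]] (rows listed top to bottom)


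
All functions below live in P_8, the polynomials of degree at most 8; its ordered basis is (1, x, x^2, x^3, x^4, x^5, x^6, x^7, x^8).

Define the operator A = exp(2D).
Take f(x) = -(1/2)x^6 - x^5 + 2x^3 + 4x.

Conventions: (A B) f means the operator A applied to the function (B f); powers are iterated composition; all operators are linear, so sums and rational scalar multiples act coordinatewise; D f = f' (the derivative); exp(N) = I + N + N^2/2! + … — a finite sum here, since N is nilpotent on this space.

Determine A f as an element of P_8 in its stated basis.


order-1 term: -6x^5 - 10x^4 + 12x^2 + 8
order-2 term: -30x^4 - 40x^3 + 24x
order-3 term: -80x^3 - 80x^2 + 16
order-4 term: -120x^2 - 80x
order-5 term: -96x - 32
order-6 term: -32
the series for exp(2D) f terminates at order 6
exp(2D) f = -(1/2)x^6 - 7x^5 - 40x^4 - 118x^3 - 188x^2 - 148x - 40

the image equals g(x) = -(1/2)x^6 - 7x^5 - 40x^4 - 118x^3 - 188x^2 - 148x - 40


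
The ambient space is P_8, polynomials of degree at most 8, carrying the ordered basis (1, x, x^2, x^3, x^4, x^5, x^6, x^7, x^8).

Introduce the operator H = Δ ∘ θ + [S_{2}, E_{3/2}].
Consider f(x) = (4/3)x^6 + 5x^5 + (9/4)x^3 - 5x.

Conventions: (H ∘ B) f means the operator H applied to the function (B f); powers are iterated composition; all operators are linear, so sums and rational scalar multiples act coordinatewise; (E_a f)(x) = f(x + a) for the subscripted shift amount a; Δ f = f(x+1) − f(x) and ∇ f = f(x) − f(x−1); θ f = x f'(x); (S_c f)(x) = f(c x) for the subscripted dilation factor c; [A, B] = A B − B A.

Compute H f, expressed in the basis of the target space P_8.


θ f = 8x^6 + 25x^5 + (27/4)x^3 - 5x
Δ θ f = 48x^5 + 245x^4 + 410x^3 + (1561/4)x^2 + (773/4)x + 139/4
E_{3/2} f = (4/3)x^6 + 17x^5 + (165/2)x^4 + (819/4)x^3 + (2241/8)x^2 + (395/2)x + 213/4
S_{2} E_{3/2} f = (256/3)x^6 + 544x^5 + 1320x^4 + 1638x^3 + (2241/2)x^2 + 395x + 213/4
S_{2} f = (256/3)x^6 + 160x^5 + 18x^3 - 10x
E_{3/2} S_{2} f = (256/3)x^6 + 928x^5 + 4080x^4 + 9378x^3 + 11961x^2 + (16099/2)x + 8931/4
[S_{2}, E_{3/2}] f = -384x^5 - 2760x^4 - 7740x^3 - (21681/2)x^2 - (15309/2)x - 4359/2
(Δ ∘ θ + [S_{2}, E_{3/2}]) f = -336x^5 - 2515x^4 - 7330x^3 - (41801/4)x^2 - (29845/4)x - 8579/4

g(x) = -336x^5 - 2515x^4 - 7330x^3 - (41801/4)x^2 - (29845/4)x - 8579/4


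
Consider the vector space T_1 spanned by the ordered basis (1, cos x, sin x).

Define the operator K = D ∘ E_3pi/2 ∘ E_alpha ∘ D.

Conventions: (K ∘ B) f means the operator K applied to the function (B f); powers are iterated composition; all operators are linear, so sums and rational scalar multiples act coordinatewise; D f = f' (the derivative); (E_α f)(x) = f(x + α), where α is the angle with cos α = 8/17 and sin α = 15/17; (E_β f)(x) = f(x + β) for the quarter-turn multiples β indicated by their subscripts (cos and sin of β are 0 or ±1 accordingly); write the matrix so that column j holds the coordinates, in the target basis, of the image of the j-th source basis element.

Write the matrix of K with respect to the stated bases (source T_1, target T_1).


image of 1: 0
image of cos x: -(15/17)cos x - (8/17)sin x
image of sin x: (8/17)cos x - (15/17)sin x
each image's coordinates form column j of the matrix

the matrix is [[0, 0, 0]; [0, -15/17, 8/17]; [0, -8/17, -15/17]] (rows listed top to bottom)


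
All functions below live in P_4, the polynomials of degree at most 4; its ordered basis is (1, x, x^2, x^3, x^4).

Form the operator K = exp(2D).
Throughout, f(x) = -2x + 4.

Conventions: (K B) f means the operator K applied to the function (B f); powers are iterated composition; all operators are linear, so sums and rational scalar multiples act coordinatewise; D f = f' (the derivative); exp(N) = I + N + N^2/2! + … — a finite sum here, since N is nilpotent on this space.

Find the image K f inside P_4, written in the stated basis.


the image equals g(x) = -2x

order-1 term: -4
the series for exp(2D) f terminates at order 1
exp(2D) f = -2x


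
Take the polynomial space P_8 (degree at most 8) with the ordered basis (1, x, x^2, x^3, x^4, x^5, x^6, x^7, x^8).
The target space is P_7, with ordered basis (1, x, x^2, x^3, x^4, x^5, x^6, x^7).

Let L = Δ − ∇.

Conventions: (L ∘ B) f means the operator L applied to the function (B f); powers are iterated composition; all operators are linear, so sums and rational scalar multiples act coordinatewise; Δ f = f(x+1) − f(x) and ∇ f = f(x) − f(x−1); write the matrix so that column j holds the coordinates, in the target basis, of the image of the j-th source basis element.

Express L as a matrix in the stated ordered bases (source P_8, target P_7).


the matrix is [[0, 0, 2, 0, 2, 0, 2, 0, 2]; [0, 0, 0, 6, 0, 10, 0, 14, 0]; [0, 0, 0, 0, 12, 0, 30, 0, 56]; [0, 0, 0, 0, 0, 20, 0, 70, 0]; [0, 0, 0, 0, 0, 0, 30, 0, 140]; [0, 0, 0, 0, 0, 0, 0, 42, 0]; [0, 0, 0, 0, 0, 0, 0, 0, 56]; [0, 0, 0, 0, 0, 0, 0, 0, 0]] (rows listed top to bottom)

image of 1: 0
image of x: 0
image of x^2: 2
image of x^3: 6x
image of x^4: 12x^2 + 2
image of x^5: 20x^3 + 10x
image of x^6: 30x^4 + 30x^2 + 2
image of x^7: 42x^5 + 70x^3 + 14x
image of x^8: 56x^6 + 140x^4 + 56x^2 + 2
each image's coordinates form column j of the matrix


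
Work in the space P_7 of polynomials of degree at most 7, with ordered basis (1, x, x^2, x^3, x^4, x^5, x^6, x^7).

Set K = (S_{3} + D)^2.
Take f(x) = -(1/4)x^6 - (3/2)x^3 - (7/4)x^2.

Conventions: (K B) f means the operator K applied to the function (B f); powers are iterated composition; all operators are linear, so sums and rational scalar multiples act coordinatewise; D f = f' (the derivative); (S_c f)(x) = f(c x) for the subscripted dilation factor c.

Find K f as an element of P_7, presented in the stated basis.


the result is g(x) = -(531441/4)x^6 - 1458x^5 - (15/2)x^4 - (2187/2)x^3 - (1215/4)x^2 - 51x - 7/2

S_{3} f = -(729/4)x^6 - (81/2)x^3 - (63/4)x^2
D f = -(3/2)x^5 - (9/2)x^2 - (7/2)x
(S_{3} + D) f = -(729/4)x^6 - (3/2)x^5 - (81/2)x^3 - (81/4)x^2 - (7/2)x
S_{3} (S_{3} + D) f = -(531441/4)x^6 - (729/2)x^5 - (2187/2)x^3 - (729/4)x^2 - (21/2)x
D (S_{3} + D) f = -(2187/2)x^5 - (15/2)x^4 - (243/2)x^2 - (81/2)x - 7/2
(S_{3} + D) (S_{3} + D) f = -(531441/4)x^6 - 1458x^5 - (15/2)x^4 - (2187/2)x^3 - (1215/4)x^2 - 51x - 7/2


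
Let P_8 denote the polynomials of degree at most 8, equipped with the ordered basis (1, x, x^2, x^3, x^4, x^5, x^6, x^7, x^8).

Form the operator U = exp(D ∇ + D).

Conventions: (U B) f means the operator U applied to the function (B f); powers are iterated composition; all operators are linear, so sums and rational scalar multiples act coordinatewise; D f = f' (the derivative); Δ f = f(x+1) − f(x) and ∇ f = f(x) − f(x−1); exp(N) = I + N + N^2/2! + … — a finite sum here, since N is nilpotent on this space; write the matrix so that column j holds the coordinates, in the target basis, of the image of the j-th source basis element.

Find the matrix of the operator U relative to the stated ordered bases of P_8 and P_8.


the matrix is [[1, 1, 3, 4, 17, 6, 157, -412, 3425]; [0, 1, 2, 9, 16, 85, 36, 1099, -3296]; [0, 0, 1, 3, 18, 40, 255, 126, 4396]; [0, 0, 0, 1, 4, 30, 80, 595, 336]; [0, 0, 0, 0, 1, 5, 45, 140, 1190]; [0, 0, 0, 0, 0, 1, 6, 63, 224]; [0, 0, 0, 0, 0, 0, 1, 7, 84]; [0, 0, 0, 0, 0, 0, 0, 1, 8]; [0, 0, 0, 0, 0, 0, 0, 0, 1]] (rows listed top to bottom)

image of 1: 1
image of x: x + 1
image of x^2: x^2 + 2x + 3
image of x^3: x^3 + 3x^2 + 9x + 4
image of x^4: x^4 + 4x^3 + 18x^2 + 16x + 17
image of x^5: x^5 + 5x^4 + 30x^3 + 40x^2 + 85x + 6
image of x^6: x^6 + 6x^5 + 45x^4 + 80x^3 + 255x^2 + 36x + 157
image of x^7: x^7 + 7x^6 + 63x^5 + 140x^4 + 595x^3 + 126x^2 + 1099x - 412
image of x^8: x^8 + 8x^7 + 84x^6 + 224x^5 + 1190x^4 + 336x^3 + 4396x^2 - 3296x + 3425
each image's coordinates form column j of the matrix


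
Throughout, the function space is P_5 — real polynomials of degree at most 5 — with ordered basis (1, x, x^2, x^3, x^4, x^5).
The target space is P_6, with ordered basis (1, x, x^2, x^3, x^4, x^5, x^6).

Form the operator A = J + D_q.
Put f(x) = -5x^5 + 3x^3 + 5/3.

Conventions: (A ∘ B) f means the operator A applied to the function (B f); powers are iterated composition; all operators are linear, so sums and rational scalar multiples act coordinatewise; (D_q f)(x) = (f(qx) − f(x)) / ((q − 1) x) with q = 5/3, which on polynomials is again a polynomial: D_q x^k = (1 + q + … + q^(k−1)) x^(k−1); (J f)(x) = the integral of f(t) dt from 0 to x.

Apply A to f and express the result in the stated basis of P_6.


J f = -(5/6)x^6 + (3/4)x^4 + (5/3)x
D_q f = -(7205/81)x^4 + (49/3)x^2
(J + D_q) f = -(5/6)x^6 - (28577/324)x^4 + (49/3)x^2 + (5/3)x

g(x) = -(5/6)x^6 - (28577/324)x^4 + (49/3)x^2 + (5/3)x


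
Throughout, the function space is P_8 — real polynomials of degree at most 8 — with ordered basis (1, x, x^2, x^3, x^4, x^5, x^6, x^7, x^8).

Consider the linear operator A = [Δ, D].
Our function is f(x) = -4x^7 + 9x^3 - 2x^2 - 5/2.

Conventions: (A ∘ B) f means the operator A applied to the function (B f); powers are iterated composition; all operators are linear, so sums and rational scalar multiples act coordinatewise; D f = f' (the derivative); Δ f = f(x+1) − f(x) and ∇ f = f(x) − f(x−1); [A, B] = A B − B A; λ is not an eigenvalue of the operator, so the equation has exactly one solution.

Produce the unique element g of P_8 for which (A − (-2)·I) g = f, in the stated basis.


write g with unknown coordinates in the stated basis and equate coefficients in (A − (-2)·I) g = f
solving from the highest basis element down gives g = -2x^7 + (9/2)x^3 - x^2 - 5/4
check: A g = 0
so A g − (-2)·g = -4x^7 + 9x^3 - 2x^2 - 5/2 = f ✓

the result is g(x) = -2x^7 + (9/2)x^3 - x^2 - 5/4


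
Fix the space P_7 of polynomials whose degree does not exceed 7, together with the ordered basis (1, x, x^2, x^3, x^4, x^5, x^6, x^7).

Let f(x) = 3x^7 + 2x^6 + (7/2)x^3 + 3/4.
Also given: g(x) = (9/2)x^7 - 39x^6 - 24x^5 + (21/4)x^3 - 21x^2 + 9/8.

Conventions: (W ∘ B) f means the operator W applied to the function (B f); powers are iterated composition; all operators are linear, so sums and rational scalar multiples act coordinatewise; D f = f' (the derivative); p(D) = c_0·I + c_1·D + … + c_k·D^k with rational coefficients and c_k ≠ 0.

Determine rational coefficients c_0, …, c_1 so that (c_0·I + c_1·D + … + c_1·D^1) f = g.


D^0 f = 3x^7 + 2x^6 + (7/2)x^3 + 3/4
D^1 f = 21x^6 + 12x^5 + (21/2)x^2
matching coefficients of g against c_0 f + c_1 Df + … from the top degree down determines the c_i
solution: c_0 = 3/2, c_1 = -2

p(D) = (3/2)·I − 2·D, i.e. c_0 = 3/2, c_1 = -2


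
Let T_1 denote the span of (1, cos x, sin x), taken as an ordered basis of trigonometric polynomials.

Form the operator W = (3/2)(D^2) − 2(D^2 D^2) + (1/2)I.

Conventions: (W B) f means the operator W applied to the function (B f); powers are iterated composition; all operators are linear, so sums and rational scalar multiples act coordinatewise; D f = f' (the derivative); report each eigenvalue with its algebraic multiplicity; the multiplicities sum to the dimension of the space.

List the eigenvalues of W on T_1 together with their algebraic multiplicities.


λ = -3 (multiplicity 2), λ = 1/2 (multiplicity 1)

image of 1: 1/2
image of cos x: -3cos x
image of sin x: -3sin x
the matrix is diagonal; its diagonal is (1/2, -3, -3)
for a triangular matrix the eigenvalues are the diagonal entries, with algebraic multiplicity their repetition count


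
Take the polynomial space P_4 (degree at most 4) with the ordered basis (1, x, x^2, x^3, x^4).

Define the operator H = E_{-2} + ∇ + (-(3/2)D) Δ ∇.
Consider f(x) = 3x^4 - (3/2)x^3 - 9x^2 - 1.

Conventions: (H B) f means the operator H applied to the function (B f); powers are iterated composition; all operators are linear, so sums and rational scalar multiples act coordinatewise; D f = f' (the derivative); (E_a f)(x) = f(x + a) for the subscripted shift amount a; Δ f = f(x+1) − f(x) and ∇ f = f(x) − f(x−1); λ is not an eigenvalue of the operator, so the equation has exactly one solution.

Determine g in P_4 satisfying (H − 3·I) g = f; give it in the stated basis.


g(x) = -(3/2)x^4 + (15/4)x^3 - (117/8)x^2 + (159/2)x - 1639/16

write g with unknown coordinates in the stated basis and equate coefficients in (H − 3·I) g = f
solving from the highest basis element down gives g = -(3/2)x^4 + (15/4)x^3 - (117/8)x^2 + (159/2)x - 1639/16
check: H g = -(3/2)x^4 + (39/4)x^3 - (423/8)x^2 + (477/2)x - 4933/16
so H g − 3·g = 3x^4 - (3/2)x^3 - 9x^2 - 1 = f ✓


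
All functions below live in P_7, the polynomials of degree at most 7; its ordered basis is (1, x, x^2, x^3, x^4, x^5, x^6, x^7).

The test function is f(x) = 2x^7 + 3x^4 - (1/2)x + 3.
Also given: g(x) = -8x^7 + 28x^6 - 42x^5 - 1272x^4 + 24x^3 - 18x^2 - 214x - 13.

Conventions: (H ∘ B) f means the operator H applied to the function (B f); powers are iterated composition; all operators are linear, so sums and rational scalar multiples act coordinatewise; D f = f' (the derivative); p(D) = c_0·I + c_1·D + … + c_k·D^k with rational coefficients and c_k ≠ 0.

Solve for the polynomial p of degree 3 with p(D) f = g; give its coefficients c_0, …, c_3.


c_0 = -4, c_1 = 2, c_2 = -1/2, c_3 = -3

D^0 f = 2x^7 + 3x^4 - (1/2)x + 3
D^1 f = 14x^6 + 12x^3 - 1/2
D^2 f = 84x^5 + 36x^2
D^3 f = 420x^4 + 72x
matching coefficients of g against c_0 f + c_1 Df + … from the top degree down determines the c_i
solution: c_0 = -4, c_1 = 2, c_2 = -1/2, c_3 = -3


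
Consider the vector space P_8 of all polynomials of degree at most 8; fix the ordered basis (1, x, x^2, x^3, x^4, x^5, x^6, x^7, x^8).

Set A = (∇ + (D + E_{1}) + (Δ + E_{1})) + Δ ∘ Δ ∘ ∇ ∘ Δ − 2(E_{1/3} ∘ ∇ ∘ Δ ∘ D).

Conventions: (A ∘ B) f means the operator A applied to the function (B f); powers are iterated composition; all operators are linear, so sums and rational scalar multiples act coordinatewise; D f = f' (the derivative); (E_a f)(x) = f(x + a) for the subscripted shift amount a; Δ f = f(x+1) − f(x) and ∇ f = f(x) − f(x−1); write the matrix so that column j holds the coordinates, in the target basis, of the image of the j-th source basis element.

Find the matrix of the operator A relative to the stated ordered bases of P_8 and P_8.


the matrix is [[2, 5, 2, -8, 10, 272/3, 3898/9, 43312/27, 439594/81]; [0, 2, 10, 6, -32, 50, 544, 27286/9, 346496/27]; [0, 0, 2, 15, 12, -80, 150, 1904, 109144/9]; [0, 0, 0, 2, 20, 20, -160, 350, 15232/3]; [0, 0, 0, 0, 2, 25, 30, -280, 700]; [0, 0, 0, 0, 0, 2, 30, 42, -448]; [0, 0, 0, 0, 0, 0, 2, 35, 56]; [0, 0, 0, 0, 0, 0, 0, 2, 40]; [0, 0, 0, 0, 0, 0, 0, 0, 2]] (rows listed top to bottom)

image of 1: 2
image of x: 2x + 5
image of x^2: 2x^2 + 10x + 2
image of x^3: 2x^3 + 15x^2 + 6x - 8
image of x^4: 2x^4 + 20x^3 + 12x^2 - 32x + 10
image of x^5: 2x^5 + 25x^4 + 20x^3 - 80x^2 + 50x + 272/3
image of x^6: 2x^6 + 30x^5 + 30x^4 - 160x^3 + 150x^2 + 544x + 3898/9
image of x^7: 2x^7 + 35x^6 + 42x^5 - 280x^4 + 350x^3 + 1904x^2 + (27286/9)x + 43312/27
image of x^8: 2x^8 + 40x^7 + 56x^6 - 448x^5 + 700x^4 + (15232/3)x^3 + (109144/9)x^2 + (346496/27)x + 439594/81
each image's coordinates form column j of the matrix


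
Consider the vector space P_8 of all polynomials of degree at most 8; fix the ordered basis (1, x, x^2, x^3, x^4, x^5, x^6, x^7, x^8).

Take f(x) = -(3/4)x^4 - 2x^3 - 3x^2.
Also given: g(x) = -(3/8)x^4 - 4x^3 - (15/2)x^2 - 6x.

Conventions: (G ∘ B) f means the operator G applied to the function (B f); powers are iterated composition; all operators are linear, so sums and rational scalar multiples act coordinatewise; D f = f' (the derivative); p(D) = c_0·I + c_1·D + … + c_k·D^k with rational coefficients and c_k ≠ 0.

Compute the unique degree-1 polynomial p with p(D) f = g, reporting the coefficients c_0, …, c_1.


D^0 f = -(3/4)x^4 - 2x^3 - 3x^2
D^1 f = -3x^3 - 6x^2 - 6x
matching coefficients of g against c_0 f + c_1 Df + … from the top degree down determines the c_i
solution: c_0 = 1/2, c_1 = 1

c_0 = 1/2, c_1 = 1


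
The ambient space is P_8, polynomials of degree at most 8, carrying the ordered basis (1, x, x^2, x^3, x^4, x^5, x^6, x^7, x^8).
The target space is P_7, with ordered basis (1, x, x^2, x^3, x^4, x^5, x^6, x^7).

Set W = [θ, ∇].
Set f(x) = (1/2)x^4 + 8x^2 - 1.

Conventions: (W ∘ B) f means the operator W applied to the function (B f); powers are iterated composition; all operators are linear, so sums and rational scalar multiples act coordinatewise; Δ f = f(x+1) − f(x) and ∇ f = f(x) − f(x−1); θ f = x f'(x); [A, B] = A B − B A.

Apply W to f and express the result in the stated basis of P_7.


the result is g(x) = -2x^3 + 6x^2 - 22x + 18

∇ f = 2x^3 - 3x^2 + 18x - 17/2
θ ∇ f = 6x^3 - 6x^2 + 18x
θ f = 2x^4 + 16x^2
∇ θ f = 8x^3 - 12x^2 + 40x - 18
[θ, ∇] f = -2x^3 + 6x^2 - 22x + 18


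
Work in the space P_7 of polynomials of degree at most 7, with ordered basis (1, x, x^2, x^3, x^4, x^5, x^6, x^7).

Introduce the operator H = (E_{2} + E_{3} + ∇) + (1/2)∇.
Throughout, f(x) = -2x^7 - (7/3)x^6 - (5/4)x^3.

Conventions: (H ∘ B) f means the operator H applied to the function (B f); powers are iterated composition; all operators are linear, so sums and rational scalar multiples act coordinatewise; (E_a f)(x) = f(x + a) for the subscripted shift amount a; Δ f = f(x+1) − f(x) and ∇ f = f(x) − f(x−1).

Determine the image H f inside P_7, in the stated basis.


g(x) = -4x^7 - (287/3)x^6 - 574x^5 - (5915/2)x^4 - (50345/6)x^3 - (119839/8)x^2 - (119961/8)x - 156611/24

E_{2} f = -2x^7 - (91/3)x^6 - 196x^5 - 700x^4 - (17935/12)x^3 - (3823/2)x^2 - 1359x - 1246/3
E_{3} f = -2x^7 - (133/3)x^6 - 420x^5 - 2205x^4 - (27725/4)x^3 - (52209/4)x^2 - (54567/4)x - 24435/4
∇ f = -14x^6 + 28x^5 - 35x^4 + (70/3)x^3 - (43/4)x^2 + (15/4)x - 11/12
(E_{2} + E_{3} + ∇) f = -4x^7 - (266/3)x^6 - 588x^5 - 2940x^4 - (16805/2)x^3 - (29949/2)x^2 - 14997x - 6525
∇ f = -14x^6 + 28x^5 - 35x^4 + (70/3)x^3 - (43/4)x^2 + (15/4)x - 11/12
((1/2)∇) f = -7x^6 + 14x^5 - (35/2)x^4 + (35/3)x^3 - (43/8)x^2 + (15/8)x - 11/24
((E_{2} + E_{3} + ∇) + (1/2)∇) f = -4x^7 - (287/3)x^6 - 574x^5 - (5915/2)x^4 - (50345/6)x^3 - (119839/8)x^2 - (119961/8)x - 156611/24


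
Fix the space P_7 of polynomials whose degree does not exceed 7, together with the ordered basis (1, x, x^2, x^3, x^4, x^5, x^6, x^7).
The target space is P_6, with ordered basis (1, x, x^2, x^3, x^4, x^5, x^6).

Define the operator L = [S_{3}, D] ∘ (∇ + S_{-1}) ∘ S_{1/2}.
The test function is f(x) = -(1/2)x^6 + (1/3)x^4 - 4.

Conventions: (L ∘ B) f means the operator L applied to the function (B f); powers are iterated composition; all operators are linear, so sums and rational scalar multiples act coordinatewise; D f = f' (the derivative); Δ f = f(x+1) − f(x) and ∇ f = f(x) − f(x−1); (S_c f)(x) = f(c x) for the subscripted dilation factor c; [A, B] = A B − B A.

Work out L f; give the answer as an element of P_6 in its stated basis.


the result is g(x) = (729/32)x^5 + (1215/32)x^4 - (477/16)x^3 + (63/16)x^2 + (3/32)x - 7/96

S_{1/2} f = -(1/128)x^6 + (1/48)x^4 - 4
∇ S_{1/2} f = -(3/64)x^5 + (15/128)x^4 - (7/96)x^3 - (1/128)x^2 + (7/192)x - 5/384
S_{-1} S_{1/2} f = -(1/128)x^6 + (1/48)x^4 - 4
(∇ + S_{-1}) S_{1/2} f = -(1/128)x^6 - (3/64)x^5 + (53/384)x^4 - (7/96)x^3 - (1/128)x^2 + (7/192)x - 1541/384
D (∇ + S_{-1}) S_{1/2} f = -(3/64)x^5 - (15/64)x^4 + (53/96)x^3 - (7/32)x^2 - (1/64)x + 7/192
S_{3} D (∇ + S_{-1}) S_{1/2} f = -(729/64)x^5 - (1215/64)x^4 + (477/32)x^3 - (63/32)x^2 - (3/64)x + 7/192
S_{3} (∇ + S_{-1}) S_{1/2} f = -(729/128)x^6 - (729/64)x^5 + (1431/128)x^4 - (63/32)x^3 - (9/128)x^2 + (7/64)x - 1541/384
D S_{3} (∇ + S_{-1}) S_{1/2} f = -(2187/64)x^5 - (3645/64)x^4 + (1431/32)x^3 - (189/32)x^2 - (9/64)x + 7/64
[S_{3}, D] (∇ + S_{-1}) S_{1/2} f = (729/32)x^5 + (1215/32)x^4 - (477/16)x^3 + (63/16)x^2 + (3/32)x - 7/96


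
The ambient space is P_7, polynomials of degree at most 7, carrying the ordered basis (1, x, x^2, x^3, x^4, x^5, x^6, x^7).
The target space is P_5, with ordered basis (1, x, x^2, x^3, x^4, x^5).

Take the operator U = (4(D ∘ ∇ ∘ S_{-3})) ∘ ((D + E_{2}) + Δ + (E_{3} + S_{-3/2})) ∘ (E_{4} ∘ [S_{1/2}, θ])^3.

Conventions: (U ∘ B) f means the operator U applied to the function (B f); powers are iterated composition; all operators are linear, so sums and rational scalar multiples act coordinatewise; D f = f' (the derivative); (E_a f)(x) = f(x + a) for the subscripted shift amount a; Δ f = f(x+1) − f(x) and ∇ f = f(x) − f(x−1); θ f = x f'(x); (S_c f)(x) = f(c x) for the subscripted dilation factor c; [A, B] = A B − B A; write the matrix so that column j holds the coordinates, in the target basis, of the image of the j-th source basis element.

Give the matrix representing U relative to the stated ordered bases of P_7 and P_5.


image of 1: 0
image of x: 0
image of x^2: 0
image of x^3: 0
image of x^4: 0
image of x^5: 0
image of x^6: 0
image of x^7: 0
each image's coordinates form column j of the matrix

the matrix is [[0, 0, 0, 0, 0, 0, 0, 0]; [0, 0, 0, 0, 0, 0, 0, 0]; [0, 0, 0, 0, 0, 0, 0, 0]; [0, 0, 0, 0, 0, 0, 0, 0]; [0, 0, 0, 0, 0, 0, 0, 0]; [0, 0, 0, 0, 0, 0, 0, 0]] (rows listed top to bottom)


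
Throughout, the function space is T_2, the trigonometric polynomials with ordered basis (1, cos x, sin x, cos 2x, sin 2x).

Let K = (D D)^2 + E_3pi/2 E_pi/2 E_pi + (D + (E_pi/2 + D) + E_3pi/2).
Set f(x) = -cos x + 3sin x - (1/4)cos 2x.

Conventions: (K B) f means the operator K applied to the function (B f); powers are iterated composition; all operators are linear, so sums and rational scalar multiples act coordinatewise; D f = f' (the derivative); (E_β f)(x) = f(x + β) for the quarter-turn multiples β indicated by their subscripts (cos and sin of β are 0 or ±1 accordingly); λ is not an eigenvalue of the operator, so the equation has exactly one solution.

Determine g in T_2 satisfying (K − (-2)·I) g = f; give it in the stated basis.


write g with unknown coordinates in the stated basis and equate coefficients in (K − (-2)·I) g = f
solving from the highest basis element down gives g = -cos x + (1/2)sin x - (17/1220)cos 2x - (1/305)sin 2x
check: K g = cos x + 2sin x - (271/1220)cos 2x + (2/305)sin 2x
so K g − (-2)·g = -cos x + 3sin x - (1/4)cos 2x = f ✓

the image equals g(x) = -cos x + (1/2)sin x - (17/1220)cos 2x - (1/305)sin 2x


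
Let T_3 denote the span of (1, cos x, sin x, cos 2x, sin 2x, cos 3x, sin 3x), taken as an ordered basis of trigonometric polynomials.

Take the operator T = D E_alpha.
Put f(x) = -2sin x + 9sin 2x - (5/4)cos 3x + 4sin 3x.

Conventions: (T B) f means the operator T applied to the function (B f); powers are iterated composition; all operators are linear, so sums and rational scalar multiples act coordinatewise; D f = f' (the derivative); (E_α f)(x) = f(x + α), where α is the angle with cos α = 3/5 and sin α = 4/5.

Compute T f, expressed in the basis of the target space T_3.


E_alpha f = -(8/5)cos x - (6/5)sin x + (216/25)cos 2x - (63/25)sin 2x + (1289/500)cos 3x - (413/125)sin 3x
D E_alpha f = -(6/5)cos x + (8/5)sin x - (126/25)cos 2x - (432/25)sin 2x - (1239/125)cos 3x - (3867/500)sin 3x

g(x) = -(6/5)cos x + (8/5)sin x - (126/25)cos 2x - (432/25)sin 2x - (1239/125)cos 3x - (3867/500)sin 3x


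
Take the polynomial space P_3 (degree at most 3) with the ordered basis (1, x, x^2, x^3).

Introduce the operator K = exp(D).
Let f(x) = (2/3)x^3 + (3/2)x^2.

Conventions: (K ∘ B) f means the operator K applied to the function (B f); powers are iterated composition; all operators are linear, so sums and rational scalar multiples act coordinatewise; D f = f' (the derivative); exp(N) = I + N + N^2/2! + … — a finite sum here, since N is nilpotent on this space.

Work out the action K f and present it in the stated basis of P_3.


the result is g(x) = (2/3)x^3 + (7/2)x^2 + 5x + 13/6

order-1 term: 2x^2 + 3x
order-2 term: 2x + 3/2
order-3 term: 2/3
the series for exp(D) f terminates at order 3
exp(D) f = (2/3)x^3 + (7/2)x^2 + 5x + 13/6


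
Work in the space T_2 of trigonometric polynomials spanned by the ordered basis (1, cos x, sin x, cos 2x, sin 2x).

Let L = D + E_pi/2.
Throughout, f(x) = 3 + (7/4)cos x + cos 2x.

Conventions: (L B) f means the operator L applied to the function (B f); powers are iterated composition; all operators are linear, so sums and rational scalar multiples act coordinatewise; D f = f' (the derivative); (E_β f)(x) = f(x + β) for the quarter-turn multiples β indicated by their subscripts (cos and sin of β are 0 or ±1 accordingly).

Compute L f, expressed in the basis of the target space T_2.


the image equals g(x) = 3 - (7/2)sin x - cos 2x - 2sin 2x

D f = -(7/4)sin x - 2sin 2x
E_pi/2 f = 3 - (7/4)sin x - cos 2x
(D + E_pi/2) f = 3 - (7/2)sin x - cos 2x - 2sin 2x


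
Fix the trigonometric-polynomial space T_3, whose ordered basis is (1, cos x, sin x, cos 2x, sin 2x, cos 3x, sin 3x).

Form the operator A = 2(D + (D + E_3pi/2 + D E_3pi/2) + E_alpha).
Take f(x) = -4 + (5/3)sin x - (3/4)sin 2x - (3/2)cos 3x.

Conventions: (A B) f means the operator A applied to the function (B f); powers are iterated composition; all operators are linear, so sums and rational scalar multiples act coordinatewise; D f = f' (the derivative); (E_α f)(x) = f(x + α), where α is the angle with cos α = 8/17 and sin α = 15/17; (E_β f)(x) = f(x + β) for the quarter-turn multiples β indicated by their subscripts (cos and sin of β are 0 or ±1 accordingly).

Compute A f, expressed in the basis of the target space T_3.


g(x) = -16 + (320/51)cos x + (250/51)sin x - (1227/289)cos 2x + (675/289)sin 2x + (58881/4913)cos 3x + (101688/4913)sin 3x

D f = (5/3)cos x - (3/2)cos 2x + (9/2)sin 3x
D f = (5/3)cos x - (3/2)cos 2x + (9/2)sin 3x
E_3pi/2 f = -4 - (5/3)cos x + (3/4)sin 2x + (3/2)sin 3x
E_3pi/2 f = -4 - (5/3)cos x + (3/4)sin 2x + (3/2)sin 3x
D E_3pi/2 f = (5/3)sin x + (3/2)cos 2x + (9/2)cos 3x
(D + E_3pi/2 + D E_3pi/2) f = -4 + (5/3)sin x + (3/4)sin 2x + (9/2)cos 3x + 6sin 3x
E_alpha f = -4 + (25/17)cos x + (40/51)sin x - (180/289)cos 2x + (483/1156)sin 2x + (7332/4913)cos 3x - (1485/9826)sin 3x
(D + (D + E_3pi/2 + D E_3pi/2) + E_alpha) f = -8 + (160/51)cos x + (125/51)sin x - (1227/578)cos 2x + (675/578)sin 2x + (58881/9826)cos 3x + (50844/4913)sin 3x
(2(D + (D + E_3pi/2 + D E_3pi/2) + E_alpha)) f = -16 + (320/51)cos x + (250/51)sin x - (1227/289)cos 2x + (675/289)sin 2x + (58881/4913)cos 3x + (101688/4913)sin 3x


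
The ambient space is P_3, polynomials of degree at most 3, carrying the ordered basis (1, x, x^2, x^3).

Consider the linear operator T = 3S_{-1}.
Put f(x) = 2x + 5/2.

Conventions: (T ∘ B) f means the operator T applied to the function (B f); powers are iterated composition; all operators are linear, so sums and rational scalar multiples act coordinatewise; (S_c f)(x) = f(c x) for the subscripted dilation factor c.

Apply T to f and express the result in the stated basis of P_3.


g(x) = -6x + 15/2

S_{-1} f = -2x + 5/2
(3S_{-1}) f = -6x + 15/2


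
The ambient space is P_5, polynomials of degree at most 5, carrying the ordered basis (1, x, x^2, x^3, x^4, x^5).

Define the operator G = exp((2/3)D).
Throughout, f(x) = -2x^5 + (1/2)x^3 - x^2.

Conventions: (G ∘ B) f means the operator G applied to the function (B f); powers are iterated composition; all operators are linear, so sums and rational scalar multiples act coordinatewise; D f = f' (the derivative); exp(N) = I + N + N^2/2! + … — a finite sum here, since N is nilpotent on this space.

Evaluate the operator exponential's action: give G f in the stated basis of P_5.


order-1 term: -(20/3)x^4 + x^2 - (4/3)x
order-2 term: -(80/9)x^3 + (2/3)x - 4/9
order-3 term: -(160/27)x^2 + 4/27
order-4 term: -(160/81)x
order-5 term: -64/243
the series for exp((2/3)D) f terminates at order 5
exp((2/3)D) f = -2x^5 - (20/3)x^4 - (151/18)x^3 - (160/27)x^2 - (214/81)x - 136/243

the image equals g(x) = -2x^5 - (20/3)x^4 - (151/18)x^3 - (160/27)x^2 - (214/81)x - 136/243


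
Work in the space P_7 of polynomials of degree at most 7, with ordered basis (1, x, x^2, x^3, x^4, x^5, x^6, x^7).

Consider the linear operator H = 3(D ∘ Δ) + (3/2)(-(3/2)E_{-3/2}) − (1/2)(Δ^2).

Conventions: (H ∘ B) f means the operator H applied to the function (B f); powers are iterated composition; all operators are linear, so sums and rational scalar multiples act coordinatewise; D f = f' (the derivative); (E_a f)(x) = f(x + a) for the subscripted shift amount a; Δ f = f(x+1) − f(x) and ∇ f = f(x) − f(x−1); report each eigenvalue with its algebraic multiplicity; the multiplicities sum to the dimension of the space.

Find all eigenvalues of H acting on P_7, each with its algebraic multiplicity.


λ = -9/4 (multiplicity 8)

image of 1: -9/4
image of x: -(9/4)x + 27/8
image of x^2: -(9/4)x^2 + (27/4)x - 1/16
image of x^3: -(9/4)x^3 + (81/8)x^2 - (3/16)x + 435/32
image of x^4: -(9/4)x^4 + (27/2)x^3 - (3/8)x^2 + (435/8)x - 409/64
image of x^5: -(9/4)x^5 + (135/8)x^4 - (5/8)x^3 + (2175/16)x^2 - (2045/64)x + 2187/128
image of x^6: -(9/4)x^6 + (81/4)x^5 - (15/16)x^4 + (2175/8)x^3 - (6135/64)x^2 + (6561/64)x - 9889/256
image of x^7: -(9/4)x^7 + (189/8)x^6 - (21/16)x^5 + (15225/32)x^4 - (14315/64)x^3 + (45927/128)x^2 - (69223/256)x - 1821/512
the matrix is upper triangular; its diagonal is (-9/4, -9/4, -9/4, -9/4, -9/4, -9/4, -9/4, -9/4)
for a triangular matrix the eigenvalues are the diagonal entries, with algebraic multiplicity their repetition count


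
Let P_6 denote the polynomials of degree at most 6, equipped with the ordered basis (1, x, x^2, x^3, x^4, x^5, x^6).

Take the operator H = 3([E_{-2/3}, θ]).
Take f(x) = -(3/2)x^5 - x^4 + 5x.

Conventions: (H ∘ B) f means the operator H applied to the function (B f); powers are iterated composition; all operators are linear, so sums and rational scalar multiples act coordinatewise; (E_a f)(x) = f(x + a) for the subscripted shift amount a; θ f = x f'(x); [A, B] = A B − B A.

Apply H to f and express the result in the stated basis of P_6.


θ f = -(15/2)x^5 - 4x^4 + 5x
E_{-2/3} θ f = -(15/2)x^5 + 21x^4 - (68/3)x^3 + (104/9)x^2 + (7/3)x - 254/81
E_{-2/3} f = -(3/2)x^5 + 4x^4 - 4x^3 + (16/9)x^2 + (127/27)x - 10/3
θ E_{-2/3} f = -(15/2)x^5 + 16x^4 - 12x^3 + (32/9)x^2 + (127/27)x
[E_{-2/3}, θ] f = 5x^4 - (32/3)x^3 + 8x^2 - (64/27)x - 254/81
(3([E_{-2/3}, θ])) f = 15x^4 - 32x^3 + 24x^2 - (64/9)x - 254/27

the result is g(x) = 15x^4 - 32x^3 + 24x^2 - (64/9)x - 254/27
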